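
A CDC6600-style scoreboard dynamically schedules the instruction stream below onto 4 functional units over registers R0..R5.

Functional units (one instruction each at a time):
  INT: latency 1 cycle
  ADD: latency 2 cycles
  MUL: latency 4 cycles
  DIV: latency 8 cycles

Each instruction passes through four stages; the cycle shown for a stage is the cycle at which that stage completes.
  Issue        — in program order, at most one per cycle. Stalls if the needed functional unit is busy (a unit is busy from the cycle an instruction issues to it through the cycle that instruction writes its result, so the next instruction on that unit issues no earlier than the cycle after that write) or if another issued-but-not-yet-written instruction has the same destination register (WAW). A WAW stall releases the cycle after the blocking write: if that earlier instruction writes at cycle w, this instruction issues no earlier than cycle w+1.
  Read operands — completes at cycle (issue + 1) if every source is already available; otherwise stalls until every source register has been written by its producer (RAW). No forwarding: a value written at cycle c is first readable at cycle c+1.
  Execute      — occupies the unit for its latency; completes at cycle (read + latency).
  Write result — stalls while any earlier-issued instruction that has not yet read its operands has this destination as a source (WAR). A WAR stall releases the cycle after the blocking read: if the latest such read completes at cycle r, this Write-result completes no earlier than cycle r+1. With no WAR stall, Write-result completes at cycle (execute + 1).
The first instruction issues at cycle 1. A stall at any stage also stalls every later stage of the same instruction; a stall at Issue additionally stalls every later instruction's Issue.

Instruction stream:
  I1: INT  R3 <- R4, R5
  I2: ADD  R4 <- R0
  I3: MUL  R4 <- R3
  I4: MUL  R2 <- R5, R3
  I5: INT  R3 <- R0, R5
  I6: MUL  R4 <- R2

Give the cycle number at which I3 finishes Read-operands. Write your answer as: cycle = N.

c1: I1→INT
c2: I1 RO; I2→ADD
c3: I1 EX; I2 RO
c4: I1 WR R3
c5: I2 EX
c6: I2 WR R4
c7: I3→MUL
c8: I3 RO
c12: I3 EX
c13: I3 WR R4
c14: I4→MUL
c15: I4 RO; I5→INT
c16: I5 RO
c17: I5 EX
c18: I5 WR R3
c19: I4 EX
c20: I4 WR R2
c21: I6→MUL
c22: I6 RO
c26: I6 EX
c27: I6 WR R4

cycle = 8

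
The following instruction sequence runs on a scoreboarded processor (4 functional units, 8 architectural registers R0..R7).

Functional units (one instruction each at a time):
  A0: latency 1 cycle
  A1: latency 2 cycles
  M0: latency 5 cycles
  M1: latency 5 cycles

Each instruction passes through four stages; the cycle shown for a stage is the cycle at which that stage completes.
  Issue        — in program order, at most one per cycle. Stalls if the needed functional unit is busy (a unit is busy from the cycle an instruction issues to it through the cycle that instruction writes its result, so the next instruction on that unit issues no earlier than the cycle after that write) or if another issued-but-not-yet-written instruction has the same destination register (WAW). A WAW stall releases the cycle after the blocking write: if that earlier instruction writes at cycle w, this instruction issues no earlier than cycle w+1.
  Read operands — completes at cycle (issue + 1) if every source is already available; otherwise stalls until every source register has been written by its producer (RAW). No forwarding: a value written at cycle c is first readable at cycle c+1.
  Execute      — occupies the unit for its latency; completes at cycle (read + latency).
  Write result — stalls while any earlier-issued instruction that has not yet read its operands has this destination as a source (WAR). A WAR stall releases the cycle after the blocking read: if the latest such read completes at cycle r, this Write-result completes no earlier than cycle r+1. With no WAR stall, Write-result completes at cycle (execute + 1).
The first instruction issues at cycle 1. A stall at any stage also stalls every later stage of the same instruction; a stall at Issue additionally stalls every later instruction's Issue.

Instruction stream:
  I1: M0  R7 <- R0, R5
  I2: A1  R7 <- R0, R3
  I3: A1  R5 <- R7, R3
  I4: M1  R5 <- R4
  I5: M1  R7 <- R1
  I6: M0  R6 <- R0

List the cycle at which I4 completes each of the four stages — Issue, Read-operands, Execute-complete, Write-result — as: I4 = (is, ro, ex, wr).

I4 = (19, 20, 25, 26)

1) issue 1, read 2, done 7, write 8
2) issue 9, read 10, done 12, write 13  <WAW R7: wait I1 write@8>
3) issue 14, read 15, done 17, write 18  <struct: A1 busy until I2 writes@13>
4) issue 19, read 20, done 25, write 26  <WAW R5: wait I3 write@18>
5) issue 27, read 28, done 33, write 34  <struct: M1 busy until I4 writes@26>
6) issue 28, read 29, done 34, write 35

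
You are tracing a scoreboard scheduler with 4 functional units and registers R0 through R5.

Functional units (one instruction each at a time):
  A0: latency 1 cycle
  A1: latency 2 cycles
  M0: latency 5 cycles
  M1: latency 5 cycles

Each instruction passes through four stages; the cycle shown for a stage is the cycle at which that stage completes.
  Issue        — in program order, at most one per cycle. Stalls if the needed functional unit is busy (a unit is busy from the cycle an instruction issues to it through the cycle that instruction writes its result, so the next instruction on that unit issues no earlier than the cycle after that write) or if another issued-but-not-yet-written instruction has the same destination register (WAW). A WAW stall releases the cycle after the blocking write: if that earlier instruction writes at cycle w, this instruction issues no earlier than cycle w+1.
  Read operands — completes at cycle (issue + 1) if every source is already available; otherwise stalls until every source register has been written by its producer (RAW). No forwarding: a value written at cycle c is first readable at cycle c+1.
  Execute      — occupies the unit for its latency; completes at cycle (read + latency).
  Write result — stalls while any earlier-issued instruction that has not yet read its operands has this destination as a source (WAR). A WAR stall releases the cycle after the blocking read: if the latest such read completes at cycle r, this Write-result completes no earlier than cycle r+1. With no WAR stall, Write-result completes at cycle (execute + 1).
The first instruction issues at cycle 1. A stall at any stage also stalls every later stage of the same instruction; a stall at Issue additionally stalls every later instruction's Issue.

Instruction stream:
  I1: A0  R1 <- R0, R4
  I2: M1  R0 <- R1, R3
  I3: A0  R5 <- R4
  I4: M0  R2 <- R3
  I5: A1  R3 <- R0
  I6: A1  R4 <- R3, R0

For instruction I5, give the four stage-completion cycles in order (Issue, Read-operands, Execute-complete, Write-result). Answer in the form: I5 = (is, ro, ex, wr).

c1: I1 issues→A0
c2: I1 reads; I2 issues→M1
c3: I1 exec-done
c4: I1 writes R1
c5: I2 reads; I3 issues→A0
c6: I3 reads; I4 issues→M0
c7: I3 exec-done; I4 reads; I5 issues→A1
c8: I3 writes R5
c10: I2 exec-done
c11: I2 writes R0
c12: I4 exec-done; I5 reads
c13: I4 writes R2
c14: I5 exec-done
c15: I5 writes R3
c16: I6 issues→A1
c17: I6 reads
c19: I6 exec-done
c20: I6 writes R4

I5 = (7, 12, 14, 15)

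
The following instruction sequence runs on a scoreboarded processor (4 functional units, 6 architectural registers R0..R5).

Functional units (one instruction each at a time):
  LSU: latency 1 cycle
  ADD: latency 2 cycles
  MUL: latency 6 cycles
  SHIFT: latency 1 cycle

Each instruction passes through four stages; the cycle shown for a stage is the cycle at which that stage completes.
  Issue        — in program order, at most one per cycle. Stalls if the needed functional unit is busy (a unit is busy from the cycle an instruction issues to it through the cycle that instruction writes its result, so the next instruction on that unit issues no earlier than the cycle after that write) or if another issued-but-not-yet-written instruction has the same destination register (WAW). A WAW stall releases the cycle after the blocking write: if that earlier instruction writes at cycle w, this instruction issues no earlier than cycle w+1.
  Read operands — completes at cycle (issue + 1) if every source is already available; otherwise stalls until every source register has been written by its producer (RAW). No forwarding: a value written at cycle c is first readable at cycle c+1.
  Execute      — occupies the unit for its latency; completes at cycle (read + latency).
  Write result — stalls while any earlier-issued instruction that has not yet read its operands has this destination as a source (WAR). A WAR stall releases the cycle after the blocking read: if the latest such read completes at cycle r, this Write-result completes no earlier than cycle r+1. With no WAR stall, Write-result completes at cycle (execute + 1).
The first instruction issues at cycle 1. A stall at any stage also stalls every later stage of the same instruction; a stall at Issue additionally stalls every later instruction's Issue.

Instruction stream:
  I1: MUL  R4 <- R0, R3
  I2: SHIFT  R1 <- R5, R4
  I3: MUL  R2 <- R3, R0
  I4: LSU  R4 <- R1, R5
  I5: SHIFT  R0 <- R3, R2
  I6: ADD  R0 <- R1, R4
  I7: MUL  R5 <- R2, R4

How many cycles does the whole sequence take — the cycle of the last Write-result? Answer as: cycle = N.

cycle = 31

I1: IS=1 RO=2 EX=8 WR=9
I2: IS=2 RO=10 EX=11 WR=12  [RAW R4: wait I1 write@9]
I3: IS=10 RO=11 EX=17 WR=18  [struct: MUL busy until I1 writes@9]
I4: IS=11 RO=13 EX=14 WR=15  [RAW R1: wait I2 write@12]
I5: IS=13 RO=19 EX=20 WR=21  [struct: SHIFT busy until I2 writes@12; RAW R2: wait I3 write@18]
I6: IS=22 RO=23 EX=25 WR=26  [WAW R0: wait I5 write@21]
I7: IS=23 RO=24 EX=30 WR=31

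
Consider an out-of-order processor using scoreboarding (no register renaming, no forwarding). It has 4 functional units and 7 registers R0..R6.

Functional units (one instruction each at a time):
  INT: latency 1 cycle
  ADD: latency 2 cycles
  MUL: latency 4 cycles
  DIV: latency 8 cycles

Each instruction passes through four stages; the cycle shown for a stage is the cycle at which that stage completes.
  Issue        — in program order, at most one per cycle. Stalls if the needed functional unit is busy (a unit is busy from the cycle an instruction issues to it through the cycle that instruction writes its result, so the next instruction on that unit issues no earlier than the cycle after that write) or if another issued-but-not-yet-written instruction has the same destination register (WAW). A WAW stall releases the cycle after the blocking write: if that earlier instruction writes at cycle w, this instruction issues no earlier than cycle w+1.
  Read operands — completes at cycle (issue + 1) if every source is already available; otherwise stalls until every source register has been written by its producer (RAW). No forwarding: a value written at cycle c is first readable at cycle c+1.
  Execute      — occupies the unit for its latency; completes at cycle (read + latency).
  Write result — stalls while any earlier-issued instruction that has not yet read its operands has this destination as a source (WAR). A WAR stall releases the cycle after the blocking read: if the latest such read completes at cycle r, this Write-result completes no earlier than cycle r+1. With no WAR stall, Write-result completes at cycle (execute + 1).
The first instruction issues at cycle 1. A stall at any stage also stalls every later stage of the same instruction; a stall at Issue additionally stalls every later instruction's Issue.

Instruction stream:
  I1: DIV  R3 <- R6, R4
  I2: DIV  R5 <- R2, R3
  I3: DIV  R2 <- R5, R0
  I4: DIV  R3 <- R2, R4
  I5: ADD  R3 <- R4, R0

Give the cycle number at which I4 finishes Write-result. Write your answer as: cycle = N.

cycle = 44

c1: I1 dispatched to DIV
c2: I1 operands ready
c10: I1 complete
c11: R3←I1
c12: I2 dispatched to DIV
c13: I2 operands ready
c21: I2 complete
c22: R5←I2
c23: I3 dispatched to DIV
c24: I3 operands ready
c32: I3 complete
c33: R2←I3
c34: I4 dispatched to DIV
c35: I4 operands ready
c43: I4 complete
c44: R3←I4
c45: I5 dispatched to ADD
c46: I5 operands ready
c48: I5 complete
c49: R3←I5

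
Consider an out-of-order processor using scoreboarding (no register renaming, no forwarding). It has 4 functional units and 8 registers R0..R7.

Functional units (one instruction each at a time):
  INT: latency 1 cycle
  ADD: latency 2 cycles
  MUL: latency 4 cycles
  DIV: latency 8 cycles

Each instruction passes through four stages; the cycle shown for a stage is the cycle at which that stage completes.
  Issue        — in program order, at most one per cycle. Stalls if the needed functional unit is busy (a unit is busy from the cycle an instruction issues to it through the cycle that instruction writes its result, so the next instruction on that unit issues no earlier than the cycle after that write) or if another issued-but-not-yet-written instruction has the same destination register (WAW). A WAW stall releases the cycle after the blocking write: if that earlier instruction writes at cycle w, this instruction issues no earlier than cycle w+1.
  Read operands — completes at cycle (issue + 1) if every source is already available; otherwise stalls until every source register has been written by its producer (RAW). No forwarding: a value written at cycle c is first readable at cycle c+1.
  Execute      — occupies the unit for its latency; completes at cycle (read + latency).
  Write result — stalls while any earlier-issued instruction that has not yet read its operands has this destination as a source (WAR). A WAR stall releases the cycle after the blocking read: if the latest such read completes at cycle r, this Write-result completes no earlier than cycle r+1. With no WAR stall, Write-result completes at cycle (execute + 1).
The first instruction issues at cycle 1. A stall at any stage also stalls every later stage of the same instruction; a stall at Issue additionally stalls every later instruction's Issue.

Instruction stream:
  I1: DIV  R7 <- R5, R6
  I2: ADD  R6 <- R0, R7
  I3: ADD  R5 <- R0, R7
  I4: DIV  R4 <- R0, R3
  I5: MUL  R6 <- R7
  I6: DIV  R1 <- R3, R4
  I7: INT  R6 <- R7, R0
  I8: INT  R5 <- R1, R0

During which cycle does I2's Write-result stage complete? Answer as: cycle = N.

cycle = 15

[1] I1 issues→DIV
[2] I1 reads; I2 issues→ADD
[10] I1 exec-done
[11] I1 writes R7
[12] I2 reads
[14] I2 exec-done
[15] I2 writes R6
[16] I3 issues→ADD
[17] I3 reads; I4 issues→DIV
[18] I4 reads; I5 issues→MUL
[19] I3 exec-done; I5 reads
[20] I3 writes R5
[23] I5 exec-done
[24] I5 writes R6
[26] I4 exec-done
[27] I4 writes R4
[28] I6 issues→DIV
[29] I6 reads; I7 issues→INT
[30] I7 reads
[31] I7 exec-done
[32] I7 writes R6
[33] I8 issues→INT
[37] I6 exec-done
[38] I6 writes R1
[39] I8 reads
[40] I8 exec-done
[41] I8 writes R5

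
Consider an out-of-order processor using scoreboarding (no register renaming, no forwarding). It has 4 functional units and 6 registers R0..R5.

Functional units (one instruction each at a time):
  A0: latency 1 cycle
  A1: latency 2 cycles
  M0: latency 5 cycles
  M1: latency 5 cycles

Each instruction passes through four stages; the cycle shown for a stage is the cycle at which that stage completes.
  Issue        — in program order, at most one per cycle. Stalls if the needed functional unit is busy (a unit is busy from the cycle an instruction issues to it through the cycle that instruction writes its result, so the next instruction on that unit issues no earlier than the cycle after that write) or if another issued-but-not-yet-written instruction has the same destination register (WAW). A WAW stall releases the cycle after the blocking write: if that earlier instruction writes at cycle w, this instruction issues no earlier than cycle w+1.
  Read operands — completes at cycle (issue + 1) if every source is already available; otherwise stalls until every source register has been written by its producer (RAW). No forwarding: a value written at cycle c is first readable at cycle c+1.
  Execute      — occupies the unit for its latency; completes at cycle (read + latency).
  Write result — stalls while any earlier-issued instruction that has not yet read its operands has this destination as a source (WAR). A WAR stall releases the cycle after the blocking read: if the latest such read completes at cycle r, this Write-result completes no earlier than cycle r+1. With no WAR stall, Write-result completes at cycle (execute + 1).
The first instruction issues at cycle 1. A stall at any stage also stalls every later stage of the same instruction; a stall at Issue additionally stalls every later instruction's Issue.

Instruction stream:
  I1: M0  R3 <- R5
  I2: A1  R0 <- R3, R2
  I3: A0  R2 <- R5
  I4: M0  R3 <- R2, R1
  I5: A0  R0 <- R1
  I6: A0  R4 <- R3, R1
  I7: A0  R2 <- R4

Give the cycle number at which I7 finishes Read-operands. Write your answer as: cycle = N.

[1] issue I1 (M0)
[2] I1 read-ops, issue I2 (A1)
[3] issue I3 (A0)
[4] I3 read-ops
[5] I3 finished on A0
[7] I1 finished on M0
[8] I1→R3
[9] I2 read-ops, issue I4 (M0)
[10] I3→R2
[11] I2 finished on A1, I4 read-ops
[12] I2→R0
[13] issue I5 (A0)
[14] I5 read-ops
[15] I5 finished on A0
[16] I4 finished on M0, I5→R0
[17] I4→R3, issue I6 (A0)
[18] I6 read-ops
[19] I6 finished on A0
[20] I6→R4
[21] issue I7 (A0)
[22] I7 read-ops
[23] I7 finished on A0
[24] I7→R2

cycle = 22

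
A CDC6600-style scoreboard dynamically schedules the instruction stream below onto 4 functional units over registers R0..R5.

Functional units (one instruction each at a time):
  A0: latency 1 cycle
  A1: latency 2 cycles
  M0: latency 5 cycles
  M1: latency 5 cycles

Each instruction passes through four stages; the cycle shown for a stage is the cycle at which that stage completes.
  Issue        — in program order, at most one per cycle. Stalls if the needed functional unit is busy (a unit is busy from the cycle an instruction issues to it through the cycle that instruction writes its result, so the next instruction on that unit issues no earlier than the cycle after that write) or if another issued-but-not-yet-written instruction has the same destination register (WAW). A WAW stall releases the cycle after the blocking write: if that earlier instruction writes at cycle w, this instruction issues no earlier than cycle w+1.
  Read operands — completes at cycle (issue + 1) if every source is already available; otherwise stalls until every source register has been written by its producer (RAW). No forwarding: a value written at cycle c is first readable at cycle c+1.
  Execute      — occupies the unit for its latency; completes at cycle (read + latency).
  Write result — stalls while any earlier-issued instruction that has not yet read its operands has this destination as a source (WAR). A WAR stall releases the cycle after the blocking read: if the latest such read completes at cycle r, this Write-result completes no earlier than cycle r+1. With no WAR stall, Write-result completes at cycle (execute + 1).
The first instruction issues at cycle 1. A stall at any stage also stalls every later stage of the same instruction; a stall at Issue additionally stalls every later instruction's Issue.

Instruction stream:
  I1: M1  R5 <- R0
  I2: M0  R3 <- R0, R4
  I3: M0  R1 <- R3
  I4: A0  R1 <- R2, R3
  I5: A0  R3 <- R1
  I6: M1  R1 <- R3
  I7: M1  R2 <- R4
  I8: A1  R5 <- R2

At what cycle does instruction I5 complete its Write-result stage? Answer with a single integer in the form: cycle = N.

t=1  I1→M1
t=2  I1 RO, I2→M0
t=3  I2 RO
t=7  I1 EX
t=8  I1 WR R5, I2 EX
t=9  I2 WR R3
t=10  I3→M0
t=11  I3 RO
t=16  I3 EX
t=17  I3 WR R1
t=18  I4→A0
t=19  I4 RO
t=20  I4 EX
t=21  I4 WR R1
t=22  I5→A0
t=23  I5 RO, I6→M1
t=24  I5 EX
t=25  I5 WR R3
t=26  I6 RO
t=31  I6 EX
t=32  I6 WR R1
t=33  I7→M1
t=34  I7 RO, I8→A1
t=39  I7 EX
t=40  I7 WR R2
t=41  I8 RO
t=43  I8 EX
t=44  I8 WR R5

cycle = 25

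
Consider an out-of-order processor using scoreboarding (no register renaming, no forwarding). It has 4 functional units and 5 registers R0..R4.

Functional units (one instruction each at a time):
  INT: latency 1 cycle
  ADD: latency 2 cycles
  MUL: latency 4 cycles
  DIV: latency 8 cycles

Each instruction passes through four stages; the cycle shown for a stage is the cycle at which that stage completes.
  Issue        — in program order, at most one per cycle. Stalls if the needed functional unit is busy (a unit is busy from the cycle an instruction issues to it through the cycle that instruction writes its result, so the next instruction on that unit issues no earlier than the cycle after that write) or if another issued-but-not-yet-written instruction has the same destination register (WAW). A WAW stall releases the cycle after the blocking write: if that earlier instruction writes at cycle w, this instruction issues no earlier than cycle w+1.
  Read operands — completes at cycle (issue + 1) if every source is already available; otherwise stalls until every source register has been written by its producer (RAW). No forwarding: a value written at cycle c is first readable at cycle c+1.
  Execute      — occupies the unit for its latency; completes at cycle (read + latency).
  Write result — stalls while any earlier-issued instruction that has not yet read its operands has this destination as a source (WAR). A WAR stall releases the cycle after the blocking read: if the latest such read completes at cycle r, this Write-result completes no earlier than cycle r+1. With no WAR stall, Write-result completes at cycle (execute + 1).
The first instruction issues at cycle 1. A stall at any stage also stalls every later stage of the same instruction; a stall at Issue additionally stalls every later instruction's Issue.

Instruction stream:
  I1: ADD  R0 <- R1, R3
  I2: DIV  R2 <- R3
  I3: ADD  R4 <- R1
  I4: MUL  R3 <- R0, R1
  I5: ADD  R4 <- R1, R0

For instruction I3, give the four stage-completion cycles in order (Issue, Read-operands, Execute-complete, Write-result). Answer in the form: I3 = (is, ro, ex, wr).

I3 = (6, 7, 9, 10)

I1 -> (1, 2, 4, 5)
I2 -> (2, 3, 11, 12)
I3 -> (6, 7, 9, 10)  // struct: ADD busy until I1 writes@5
I4 -> (7, 8, 12, 13)
I5 -> (11, 12, 14, 15)  // struct: ADD busy until I3 writes@10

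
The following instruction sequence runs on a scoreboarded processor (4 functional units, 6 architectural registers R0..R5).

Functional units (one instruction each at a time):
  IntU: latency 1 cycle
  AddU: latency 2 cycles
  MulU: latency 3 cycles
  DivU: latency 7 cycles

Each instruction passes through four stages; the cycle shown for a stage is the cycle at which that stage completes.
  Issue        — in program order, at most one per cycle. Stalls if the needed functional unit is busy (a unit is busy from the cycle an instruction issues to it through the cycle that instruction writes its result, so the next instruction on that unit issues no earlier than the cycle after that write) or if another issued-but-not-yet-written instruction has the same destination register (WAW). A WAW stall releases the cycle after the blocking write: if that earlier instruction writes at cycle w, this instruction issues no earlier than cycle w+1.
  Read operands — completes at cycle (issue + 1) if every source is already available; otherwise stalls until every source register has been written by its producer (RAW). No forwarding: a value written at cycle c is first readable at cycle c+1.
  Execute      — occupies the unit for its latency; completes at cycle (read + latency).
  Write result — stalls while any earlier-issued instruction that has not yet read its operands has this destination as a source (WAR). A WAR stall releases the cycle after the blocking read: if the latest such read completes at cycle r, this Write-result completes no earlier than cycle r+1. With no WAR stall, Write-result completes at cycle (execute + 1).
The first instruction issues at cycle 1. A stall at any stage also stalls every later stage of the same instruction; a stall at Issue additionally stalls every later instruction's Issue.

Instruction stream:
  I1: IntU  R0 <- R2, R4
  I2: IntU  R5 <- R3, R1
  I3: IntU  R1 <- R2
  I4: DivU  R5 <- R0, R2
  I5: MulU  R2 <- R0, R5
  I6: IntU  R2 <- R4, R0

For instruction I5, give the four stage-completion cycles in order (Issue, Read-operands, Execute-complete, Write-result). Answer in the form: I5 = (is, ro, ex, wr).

1) issue 1, read 2, done 3, write 4
2) issue 5, read 6, done 7, write 8  <struct: IntU busy until I1 writes@4>
3) issue 9, read 10, done 11, write 12  <struct: IntU busy until I2 writes@8>
4) issue 10, read 11, done 18, write 19
5) issue 11, read 20, done 23, write 24  <RAW R5: wait I4 write@19>
6) issue 25, read 26, done 27, write 28  <WAW R2: wait I5 write@24>

I5 = (11, 20, 23, 24)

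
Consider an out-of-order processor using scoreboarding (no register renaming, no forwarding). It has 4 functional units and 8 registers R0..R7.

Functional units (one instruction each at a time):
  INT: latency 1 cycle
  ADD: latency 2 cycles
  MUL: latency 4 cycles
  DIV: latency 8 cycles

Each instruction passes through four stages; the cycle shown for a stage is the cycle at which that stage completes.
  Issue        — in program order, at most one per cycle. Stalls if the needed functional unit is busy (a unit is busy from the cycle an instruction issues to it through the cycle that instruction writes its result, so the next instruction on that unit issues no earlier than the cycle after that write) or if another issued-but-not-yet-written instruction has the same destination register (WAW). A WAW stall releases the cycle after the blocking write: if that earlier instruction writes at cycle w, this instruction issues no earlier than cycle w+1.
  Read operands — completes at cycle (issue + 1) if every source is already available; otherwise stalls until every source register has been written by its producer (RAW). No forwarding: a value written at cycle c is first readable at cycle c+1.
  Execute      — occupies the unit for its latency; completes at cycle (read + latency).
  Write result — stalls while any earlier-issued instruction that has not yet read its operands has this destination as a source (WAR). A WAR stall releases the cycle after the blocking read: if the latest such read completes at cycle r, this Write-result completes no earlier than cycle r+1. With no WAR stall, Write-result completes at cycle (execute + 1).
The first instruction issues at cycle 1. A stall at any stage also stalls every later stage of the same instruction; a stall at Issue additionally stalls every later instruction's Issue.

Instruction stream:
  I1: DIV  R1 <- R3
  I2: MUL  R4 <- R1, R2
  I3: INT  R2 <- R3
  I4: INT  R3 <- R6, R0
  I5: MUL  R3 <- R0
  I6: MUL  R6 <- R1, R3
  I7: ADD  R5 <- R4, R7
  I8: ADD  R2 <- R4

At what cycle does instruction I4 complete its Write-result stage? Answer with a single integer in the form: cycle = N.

I1: IS=1 RO=2 EX=10 WR=11
I2: IS=2 RO=12 EX=16 WR=17  [RAW R1: wait I1 write@11]
I3: IS=3 RO=4 EX=5 WR=13  [WAR R2: wait I2 read@12]
I4: IS=14 RO=15 EX=16 WR=17  [struct: INT busy until I3 writes@13]
I5: IS=18 RO=19 EX=23 WR=24  [WAW R3: wait I4 write@17]
I6: IS=25 RO=26 EX=30 WR=31  [struct: MUL busy until I5 writes@24]
I7: IS=26 RO=27 EX=29 WR=30
I8: IS=31 RO=32 EX=34 WR=35  [struct: ADD busy until I7 writes@30]

cycle = 17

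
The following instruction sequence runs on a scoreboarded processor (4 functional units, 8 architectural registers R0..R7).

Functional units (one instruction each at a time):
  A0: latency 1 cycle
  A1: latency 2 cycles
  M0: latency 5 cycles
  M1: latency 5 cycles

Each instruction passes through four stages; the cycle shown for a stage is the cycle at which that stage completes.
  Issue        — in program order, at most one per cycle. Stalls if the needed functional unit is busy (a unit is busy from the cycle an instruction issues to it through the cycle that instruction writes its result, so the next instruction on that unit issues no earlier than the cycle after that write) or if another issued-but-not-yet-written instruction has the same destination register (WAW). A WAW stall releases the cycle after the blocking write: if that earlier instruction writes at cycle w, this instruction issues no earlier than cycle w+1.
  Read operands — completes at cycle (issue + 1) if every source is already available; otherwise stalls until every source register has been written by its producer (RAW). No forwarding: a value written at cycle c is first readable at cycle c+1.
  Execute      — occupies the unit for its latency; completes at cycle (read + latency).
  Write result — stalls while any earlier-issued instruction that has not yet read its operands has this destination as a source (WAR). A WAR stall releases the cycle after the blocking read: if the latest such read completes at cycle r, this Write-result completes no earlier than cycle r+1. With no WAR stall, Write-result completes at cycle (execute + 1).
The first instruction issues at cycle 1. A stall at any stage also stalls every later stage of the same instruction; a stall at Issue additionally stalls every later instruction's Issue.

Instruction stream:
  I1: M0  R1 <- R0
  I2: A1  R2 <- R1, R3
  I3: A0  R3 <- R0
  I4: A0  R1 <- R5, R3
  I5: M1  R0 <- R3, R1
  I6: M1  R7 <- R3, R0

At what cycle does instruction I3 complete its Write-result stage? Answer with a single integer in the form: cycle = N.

t=1  I1→M0
t=2  I1 RO · I2→A1
t=3  I3→A0
t=4  I3 RO
t=5  I3 EX
t=7  I1 EX
t=8  I1 WR R1
t=9  I2 RO
t=10  I3 WR R3
t=11  I2 EX · I4→A0
t=12  I2 WR R2 · I4 RO · I5→M1
t=13  I4 EX
t=14  I4 WR R1
t=15  I5 RO
t=20  I5 EX
t=21  I5 WR R0
t=22  I6→M1
t=23  I6 RO
t=28  I6 EX
t=29  I6 WR R7

cycle = 10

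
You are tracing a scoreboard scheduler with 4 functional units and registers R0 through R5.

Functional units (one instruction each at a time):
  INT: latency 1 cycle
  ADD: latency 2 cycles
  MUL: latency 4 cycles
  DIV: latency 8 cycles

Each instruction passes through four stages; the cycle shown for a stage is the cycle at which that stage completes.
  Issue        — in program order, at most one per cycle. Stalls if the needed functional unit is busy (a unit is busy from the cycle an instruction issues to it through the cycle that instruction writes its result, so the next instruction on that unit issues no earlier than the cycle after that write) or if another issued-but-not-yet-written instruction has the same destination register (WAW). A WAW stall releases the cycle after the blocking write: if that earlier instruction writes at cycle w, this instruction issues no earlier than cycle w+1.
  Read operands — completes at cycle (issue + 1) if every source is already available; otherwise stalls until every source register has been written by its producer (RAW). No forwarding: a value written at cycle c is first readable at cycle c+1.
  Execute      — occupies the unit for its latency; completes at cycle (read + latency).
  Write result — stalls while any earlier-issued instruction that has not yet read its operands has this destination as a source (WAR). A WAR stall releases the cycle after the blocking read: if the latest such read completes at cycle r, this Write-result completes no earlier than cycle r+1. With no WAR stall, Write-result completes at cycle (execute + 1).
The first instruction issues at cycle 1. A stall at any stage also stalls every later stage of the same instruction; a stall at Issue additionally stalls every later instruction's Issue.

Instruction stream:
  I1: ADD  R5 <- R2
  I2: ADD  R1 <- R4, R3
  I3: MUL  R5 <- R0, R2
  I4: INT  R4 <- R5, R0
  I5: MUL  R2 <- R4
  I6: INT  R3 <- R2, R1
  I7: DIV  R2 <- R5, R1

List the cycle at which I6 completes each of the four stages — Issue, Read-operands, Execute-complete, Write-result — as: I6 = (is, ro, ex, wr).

I6 = (17, 23, 24, 25)

[1] I1 dispatched to ADD
[2] I1 operands ready
[4] I1 complete
[5] R5←I1
[6] I2 dispatched to ADD
[7] I2 operands ready, I3 dispatched to MUL
[8] I3 operands ready, I4 dispatched to INT
[9] I2 complete
[10] R1←I2
[12] I3 complete
[13] R5←I3
[14] I4 operands ready, I5 dispatched to MUL
[15] I4 complete
[16] R4←I4
[17] I5 operands ready, I6 dispatched to INT
[21] I5 complete
[22] R2←I5
[23] I6 operands ready, I7 dispatched to DIV
[24] I6 complete, I7 operands ready
[25] R3←I6
[32] I7 complete
[33] R2←I7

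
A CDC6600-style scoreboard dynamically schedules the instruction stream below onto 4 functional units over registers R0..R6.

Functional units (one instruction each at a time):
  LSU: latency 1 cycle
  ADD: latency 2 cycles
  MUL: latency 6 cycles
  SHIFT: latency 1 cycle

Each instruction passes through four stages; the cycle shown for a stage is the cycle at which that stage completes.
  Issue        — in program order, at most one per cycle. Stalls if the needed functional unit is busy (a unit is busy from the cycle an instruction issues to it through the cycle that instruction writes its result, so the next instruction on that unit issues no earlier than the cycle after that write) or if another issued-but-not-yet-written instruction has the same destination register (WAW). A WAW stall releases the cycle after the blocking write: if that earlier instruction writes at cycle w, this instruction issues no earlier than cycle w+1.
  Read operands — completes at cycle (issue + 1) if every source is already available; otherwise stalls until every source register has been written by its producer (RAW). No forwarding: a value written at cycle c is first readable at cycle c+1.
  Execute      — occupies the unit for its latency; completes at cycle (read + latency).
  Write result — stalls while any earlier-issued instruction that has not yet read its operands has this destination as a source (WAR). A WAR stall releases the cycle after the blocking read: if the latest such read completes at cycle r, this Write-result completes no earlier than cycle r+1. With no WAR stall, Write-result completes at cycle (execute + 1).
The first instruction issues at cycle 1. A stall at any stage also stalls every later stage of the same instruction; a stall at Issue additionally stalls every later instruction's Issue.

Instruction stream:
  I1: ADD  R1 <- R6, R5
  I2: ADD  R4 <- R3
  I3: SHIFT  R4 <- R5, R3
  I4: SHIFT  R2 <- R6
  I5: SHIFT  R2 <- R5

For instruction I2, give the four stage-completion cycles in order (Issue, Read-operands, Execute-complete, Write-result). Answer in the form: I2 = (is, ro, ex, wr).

t=1  I1 dispatched to ADD
t=2  I1 operands ready
t=4  I1 complete
t=5  R1←I1
t=6  I2 dispatched to ADD
t=7  I2 operands ready
t=9  I2 complete
t=10  R4←I2
t=11  I3 dispatched to SHIFT
t=12  I3 operands ready
t=13  I3 complete
t=14  R4←I3
t=15  I4 dispatched to SHIFT
t=16  I4 operands ready
t=17  I4 complete
t=18  R2←I4
t=19  I5 dispatched to SHIFT
t=20  I5 operands ready
t=21  I5 complete
t=22  R2←I5

I2 = (6, 7, 9, 10)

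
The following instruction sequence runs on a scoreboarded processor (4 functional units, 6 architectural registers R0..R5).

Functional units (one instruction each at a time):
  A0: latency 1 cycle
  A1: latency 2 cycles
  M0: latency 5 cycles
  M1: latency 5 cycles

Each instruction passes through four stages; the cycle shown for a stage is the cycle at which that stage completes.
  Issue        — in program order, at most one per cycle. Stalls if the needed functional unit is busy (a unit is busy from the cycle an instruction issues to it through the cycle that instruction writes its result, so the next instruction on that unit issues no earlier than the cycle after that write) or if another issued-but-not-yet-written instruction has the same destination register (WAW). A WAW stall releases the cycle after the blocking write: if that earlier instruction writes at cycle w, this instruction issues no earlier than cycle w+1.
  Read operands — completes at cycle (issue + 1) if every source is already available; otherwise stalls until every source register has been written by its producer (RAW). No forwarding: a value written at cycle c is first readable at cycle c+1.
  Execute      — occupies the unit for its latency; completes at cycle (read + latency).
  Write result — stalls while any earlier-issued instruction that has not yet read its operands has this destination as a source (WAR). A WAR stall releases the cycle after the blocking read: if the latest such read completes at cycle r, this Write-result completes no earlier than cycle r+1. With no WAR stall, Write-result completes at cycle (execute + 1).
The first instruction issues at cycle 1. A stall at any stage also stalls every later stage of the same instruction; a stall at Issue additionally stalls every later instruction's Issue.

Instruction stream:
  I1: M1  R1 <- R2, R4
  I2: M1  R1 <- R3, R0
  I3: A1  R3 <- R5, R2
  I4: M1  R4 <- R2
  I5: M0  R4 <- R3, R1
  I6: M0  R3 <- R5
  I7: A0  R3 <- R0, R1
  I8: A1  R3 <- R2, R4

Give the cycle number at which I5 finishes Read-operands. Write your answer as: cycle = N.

cycle 1: I1→M1
cycle 2: I1 RO
cycle 7: I1 EX
cycle 8: I1 WR R1
cycle 9: I2→M1
cycle 10: I2 RO, I3→A1
cycle 11: I3 RO
cycle 13: I3 EX
cycle 14: I3 WR R3
cycle 15: I2 EX
cycle 16: I2 WR R1
cycle 17: I4→M1
cycle 18: I4 RO
cycle 23: I4 EX
cycle 24: I4 WR R4
cycle 25: I5→M0
cycle 26: I5 RO
cycle 31: I5 EX
cycle 32: I5 WR R4
cycle 33: I6→M0
cycle 34: I6 RO
cycle 39: I6 EX
cycle 40: I6 WR R3
cycle 41: I7→A0
cycle 42: I7 RO
cycle 43: I7 EX
cycle 44: I7 WR R3
cycle 45: I8→A1
cycle 46: I8 RO
cycle 48: I8 EX
cycle 49: I8 WR R3

cycle = 26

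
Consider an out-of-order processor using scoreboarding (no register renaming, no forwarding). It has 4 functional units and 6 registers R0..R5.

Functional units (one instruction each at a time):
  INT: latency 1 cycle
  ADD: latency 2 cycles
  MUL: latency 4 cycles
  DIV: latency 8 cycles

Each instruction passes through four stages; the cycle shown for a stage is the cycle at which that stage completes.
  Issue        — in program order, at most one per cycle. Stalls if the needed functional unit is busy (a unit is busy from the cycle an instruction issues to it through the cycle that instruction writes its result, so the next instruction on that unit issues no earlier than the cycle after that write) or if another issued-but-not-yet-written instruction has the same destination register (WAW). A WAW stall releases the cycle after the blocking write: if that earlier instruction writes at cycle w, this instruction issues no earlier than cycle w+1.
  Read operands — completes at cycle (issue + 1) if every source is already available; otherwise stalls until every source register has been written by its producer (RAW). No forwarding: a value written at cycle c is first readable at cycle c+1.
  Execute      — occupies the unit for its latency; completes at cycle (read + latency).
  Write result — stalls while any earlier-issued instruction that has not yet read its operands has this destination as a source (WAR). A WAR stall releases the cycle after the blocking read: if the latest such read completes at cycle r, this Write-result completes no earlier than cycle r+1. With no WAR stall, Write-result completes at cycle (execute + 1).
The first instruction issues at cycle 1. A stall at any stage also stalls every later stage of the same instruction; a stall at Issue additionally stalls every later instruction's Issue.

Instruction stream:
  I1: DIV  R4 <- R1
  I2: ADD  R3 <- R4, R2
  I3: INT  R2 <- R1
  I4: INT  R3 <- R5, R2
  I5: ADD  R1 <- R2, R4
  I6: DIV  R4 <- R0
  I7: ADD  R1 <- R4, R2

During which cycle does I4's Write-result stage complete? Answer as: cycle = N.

cycle = 19

I1 -> (1, 2, 10, 11)
I2 -> (2, 12, 14, 15)  // RAW R4: wait I1 write@11
I3 -> (3, 4, 5, 13)  // WAR R2: wait I2 read@12
I4 -> (16, 17, 18, 19)  // WAW R3: wait I2 write@15
I5 -> (17, 18, 20, 21)
I6 -> (18, 19, 27, 28)
I7 -> (22, 29, 31, 32)  // struct: ADD busy until I5 writes@21, RAW R4: wait I6 write@28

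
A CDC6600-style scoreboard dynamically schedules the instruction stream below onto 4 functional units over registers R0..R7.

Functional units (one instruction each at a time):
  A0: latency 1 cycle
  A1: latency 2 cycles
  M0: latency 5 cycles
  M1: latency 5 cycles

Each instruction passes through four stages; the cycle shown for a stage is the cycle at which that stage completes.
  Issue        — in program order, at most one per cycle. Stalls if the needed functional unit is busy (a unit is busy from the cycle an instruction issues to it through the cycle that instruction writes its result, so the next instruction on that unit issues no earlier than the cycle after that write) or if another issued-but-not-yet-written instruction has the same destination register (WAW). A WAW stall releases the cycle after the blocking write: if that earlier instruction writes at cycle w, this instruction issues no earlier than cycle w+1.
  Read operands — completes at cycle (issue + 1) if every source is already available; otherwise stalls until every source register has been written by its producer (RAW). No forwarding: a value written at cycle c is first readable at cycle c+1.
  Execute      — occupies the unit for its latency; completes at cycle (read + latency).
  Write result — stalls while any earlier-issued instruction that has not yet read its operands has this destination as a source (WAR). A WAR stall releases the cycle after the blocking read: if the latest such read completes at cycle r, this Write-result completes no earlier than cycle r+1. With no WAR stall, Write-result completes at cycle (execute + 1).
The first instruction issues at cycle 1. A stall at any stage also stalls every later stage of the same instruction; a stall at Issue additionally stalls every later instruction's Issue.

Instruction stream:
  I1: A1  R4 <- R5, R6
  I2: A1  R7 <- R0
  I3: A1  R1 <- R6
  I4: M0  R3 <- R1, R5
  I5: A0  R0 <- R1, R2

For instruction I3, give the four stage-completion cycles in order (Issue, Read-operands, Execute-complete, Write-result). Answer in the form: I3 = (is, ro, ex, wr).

I3 = (11, 12, 14, 15)

cycle 1: I1 issues→A1
cycle 2: I1 reads
cycle 4: I1 exec-done
cycle 5: I1 writes R4
cycle 6: I2 issues→A1
cycle 7: I2 reads
cycle 9: I2 exec-done
cycle 10: I2 writes R7
cycle 11: I3 issues→A1
cycle 12: I3 reads; I4 issues→M0
cycle 13: I5 issues→A0
cycle 14: I3 exec-done
cycle 15: I3 writes R1
cycle 16: I4 reads; I5 reads
cycle 17: I5 exec-done
cycle 18: I5 writes R0
cycle 21: I4 exec-done
cycle 22: I4 writes R3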